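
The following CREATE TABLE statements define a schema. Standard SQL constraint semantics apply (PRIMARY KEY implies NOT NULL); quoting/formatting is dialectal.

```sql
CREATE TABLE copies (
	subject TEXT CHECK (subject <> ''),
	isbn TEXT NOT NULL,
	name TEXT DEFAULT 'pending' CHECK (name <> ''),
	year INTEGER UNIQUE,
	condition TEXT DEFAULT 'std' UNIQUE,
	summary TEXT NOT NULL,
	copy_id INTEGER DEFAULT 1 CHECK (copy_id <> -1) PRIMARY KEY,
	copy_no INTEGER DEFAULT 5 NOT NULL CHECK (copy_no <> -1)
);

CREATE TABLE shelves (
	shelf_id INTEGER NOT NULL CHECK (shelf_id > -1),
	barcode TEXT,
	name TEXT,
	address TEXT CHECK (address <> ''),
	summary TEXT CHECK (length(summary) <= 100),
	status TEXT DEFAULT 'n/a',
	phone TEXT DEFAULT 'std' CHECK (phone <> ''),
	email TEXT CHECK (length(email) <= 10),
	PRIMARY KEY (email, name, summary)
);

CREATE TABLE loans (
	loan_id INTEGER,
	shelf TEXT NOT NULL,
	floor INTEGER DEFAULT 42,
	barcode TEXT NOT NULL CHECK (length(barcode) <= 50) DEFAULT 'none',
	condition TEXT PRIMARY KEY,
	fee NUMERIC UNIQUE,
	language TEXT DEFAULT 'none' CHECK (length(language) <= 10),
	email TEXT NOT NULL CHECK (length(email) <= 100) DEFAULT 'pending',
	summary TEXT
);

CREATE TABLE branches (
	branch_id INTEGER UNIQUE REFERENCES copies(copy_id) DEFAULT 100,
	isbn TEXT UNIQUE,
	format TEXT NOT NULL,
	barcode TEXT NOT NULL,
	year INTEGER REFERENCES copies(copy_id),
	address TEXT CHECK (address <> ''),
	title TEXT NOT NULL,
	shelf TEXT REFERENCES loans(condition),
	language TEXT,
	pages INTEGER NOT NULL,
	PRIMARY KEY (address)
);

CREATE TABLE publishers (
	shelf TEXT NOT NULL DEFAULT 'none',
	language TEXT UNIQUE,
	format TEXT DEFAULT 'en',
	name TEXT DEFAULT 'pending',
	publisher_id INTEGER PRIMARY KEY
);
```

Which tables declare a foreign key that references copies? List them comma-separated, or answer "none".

branches

- branches.branch_id references copies(copy_id).
- branches.year references copies(copy_id).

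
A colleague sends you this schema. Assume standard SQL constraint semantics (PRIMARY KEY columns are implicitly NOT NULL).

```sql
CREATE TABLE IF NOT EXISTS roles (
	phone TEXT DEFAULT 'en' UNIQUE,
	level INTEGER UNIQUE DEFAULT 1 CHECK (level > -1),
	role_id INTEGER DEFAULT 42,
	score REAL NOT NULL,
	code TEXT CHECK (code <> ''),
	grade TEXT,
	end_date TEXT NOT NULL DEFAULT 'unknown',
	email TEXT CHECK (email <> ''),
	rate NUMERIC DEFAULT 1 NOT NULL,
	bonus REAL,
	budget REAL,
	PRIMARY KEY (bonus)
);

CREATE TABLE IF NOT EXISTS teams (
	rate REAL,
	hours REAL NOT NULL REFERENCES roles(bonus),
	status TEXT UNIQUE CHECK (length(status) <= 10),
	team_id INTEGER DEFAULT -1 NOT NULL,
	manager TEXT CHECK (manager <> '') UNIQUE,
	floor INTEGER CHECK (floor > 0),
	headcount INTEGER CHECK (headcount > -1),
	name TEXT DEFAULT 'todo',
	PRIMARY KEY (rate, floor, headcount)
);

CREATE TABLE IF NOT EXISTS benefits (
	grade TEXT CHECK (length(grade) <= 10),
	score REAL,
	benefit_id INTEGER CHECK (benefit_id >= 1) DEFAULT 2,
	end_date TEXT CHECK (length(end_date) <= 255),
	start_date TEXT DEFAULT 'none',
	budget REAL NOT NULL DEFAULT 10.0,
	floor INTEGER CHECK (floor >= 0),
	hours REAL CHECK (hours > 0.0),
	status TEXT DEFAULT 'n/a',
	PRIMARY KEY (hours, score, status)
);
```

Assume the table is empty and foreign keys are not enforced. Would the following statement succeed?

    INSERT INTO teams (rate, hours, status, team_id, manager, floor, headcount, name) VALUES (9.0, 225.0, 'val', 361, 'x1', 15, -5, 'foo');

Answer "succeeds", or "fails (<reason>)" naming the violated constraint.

fails (CHECK on headcount)

The value -5 for headcount violates CHECK (headcount > -1).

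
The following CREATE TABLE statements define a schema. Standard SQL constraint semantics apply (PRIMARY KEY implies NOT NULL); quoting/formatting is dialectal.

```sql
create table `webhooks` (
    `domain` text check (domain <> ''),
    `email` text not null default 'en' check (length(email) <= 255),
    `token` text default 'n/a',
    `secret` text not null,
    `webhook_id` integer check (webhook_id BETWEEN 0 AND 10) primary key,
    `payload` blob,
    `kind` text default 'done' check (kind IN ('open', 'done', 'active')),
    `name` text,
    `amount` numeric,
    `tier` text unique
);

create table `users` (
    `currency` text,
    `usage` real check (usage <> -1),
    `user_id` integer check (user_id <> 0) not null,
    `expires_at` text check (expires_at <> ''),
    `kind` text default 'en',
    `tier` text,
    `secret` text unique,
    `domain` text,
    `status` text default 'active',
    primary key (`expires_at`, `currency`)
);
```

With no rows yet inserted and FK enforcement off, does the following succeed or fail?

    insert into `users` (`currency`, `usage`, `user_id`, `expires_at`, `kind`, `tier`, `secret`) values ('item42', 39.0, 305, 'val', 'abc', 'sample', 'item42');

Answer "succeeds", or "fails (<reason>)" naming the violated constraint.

NOT NULL columns: currency is supplied; expires_at is supplied; user_id is supplied.
CHECK constraints: 39.0 satisfies (usage <> -1); 305 satisfies (user_id <> 0); 'val' satisfies (expires_at <> '').
No constraint is violated.

succeeds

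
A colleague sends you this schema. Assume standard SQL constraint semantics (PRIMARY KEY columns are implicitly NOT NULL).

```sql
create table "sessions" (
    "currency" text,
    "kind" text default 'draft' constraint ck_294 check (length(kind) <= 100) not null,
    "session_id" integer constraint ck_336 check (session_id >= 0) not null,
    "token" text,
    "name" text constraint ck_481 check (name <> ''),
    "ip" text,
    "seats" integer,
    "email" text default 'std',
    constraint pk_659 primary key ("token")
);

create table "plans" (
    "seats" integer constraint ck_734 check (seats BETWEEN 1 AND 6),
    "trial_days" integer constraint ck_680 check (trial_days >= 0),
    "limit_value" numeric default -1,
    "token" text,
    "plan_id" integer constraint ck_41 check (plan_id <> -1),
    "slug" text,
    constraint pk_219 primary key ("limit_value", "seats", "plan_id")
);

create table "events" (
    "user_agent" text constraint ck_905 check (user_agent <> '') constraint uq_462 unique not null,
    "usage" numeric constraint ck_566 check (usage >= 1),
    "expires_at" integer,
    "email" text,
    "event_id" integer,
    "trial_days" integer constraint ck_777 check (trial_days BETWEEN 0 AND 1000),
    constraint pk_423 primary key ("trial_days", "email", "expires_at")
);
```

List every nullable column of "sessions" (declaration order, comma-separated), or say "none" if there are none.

currency, name, ip, seats, email

- currency: no NOT NULL constraint applies → nullable.
- kind: declared NOT NULL → not nullable.
- session_id: declared NOT NULL → not nullable.
- token: part of the PRIMARY KEY, which implies NOT NULL → not nullable.
- name: CHECK does not forbid NULL (a CHECK constraint passes when its expression is NULL) → nullable.
- ip: no NOT NULL constraint applies → nullable.
- seats: no NOT NULL constraint applies → nullable.
- email: DEFAULT only fills an omitted column; an explicit NULL is still allowed → nullable.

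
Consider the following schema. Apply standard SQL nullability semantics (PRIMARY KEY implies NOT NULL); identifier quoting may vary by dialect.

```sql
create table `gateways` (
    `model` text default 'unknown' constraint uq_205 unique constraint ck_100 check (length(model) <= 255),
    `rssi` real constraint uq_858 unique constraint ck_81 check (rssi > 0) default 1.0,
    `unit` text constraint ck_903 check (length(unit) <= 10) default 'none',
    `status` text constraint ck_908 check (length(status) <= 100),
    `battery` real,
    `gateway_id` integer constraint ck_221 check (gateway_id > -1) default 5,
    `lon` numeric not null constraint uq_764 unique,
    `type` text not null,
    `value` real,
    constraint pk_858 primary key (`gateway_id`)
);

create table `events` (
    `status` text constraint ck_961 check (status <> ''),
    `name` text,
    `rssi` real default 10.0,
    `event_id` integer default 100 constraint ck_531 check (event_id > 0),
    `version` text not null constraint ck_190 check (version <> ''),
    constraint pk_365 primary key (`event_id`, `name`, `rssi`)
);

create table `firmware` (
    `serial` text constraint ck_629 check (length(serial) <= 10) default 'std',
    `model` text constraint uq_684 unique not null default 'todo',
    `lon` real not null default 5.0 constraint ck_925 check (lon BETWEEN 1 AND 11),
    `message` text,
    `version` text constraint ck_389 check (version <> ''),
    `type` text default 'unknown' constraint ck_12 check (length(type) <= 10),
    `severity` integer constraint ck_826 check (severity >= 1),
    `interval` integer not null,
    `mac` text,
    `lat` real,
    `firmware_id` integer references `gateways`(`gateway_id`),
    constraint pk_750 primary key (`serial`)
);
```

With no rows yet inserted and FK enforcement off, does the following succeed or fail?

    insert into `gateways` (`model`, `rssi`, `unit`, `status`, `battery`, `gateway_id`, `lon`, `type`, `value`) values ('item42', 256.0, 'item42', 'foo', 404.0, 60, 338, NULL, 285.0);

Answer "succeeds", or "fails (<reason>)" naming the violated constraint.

fails (NOT NULL on type)

type is explicitly set to NULL, but type is declared NOT NULL.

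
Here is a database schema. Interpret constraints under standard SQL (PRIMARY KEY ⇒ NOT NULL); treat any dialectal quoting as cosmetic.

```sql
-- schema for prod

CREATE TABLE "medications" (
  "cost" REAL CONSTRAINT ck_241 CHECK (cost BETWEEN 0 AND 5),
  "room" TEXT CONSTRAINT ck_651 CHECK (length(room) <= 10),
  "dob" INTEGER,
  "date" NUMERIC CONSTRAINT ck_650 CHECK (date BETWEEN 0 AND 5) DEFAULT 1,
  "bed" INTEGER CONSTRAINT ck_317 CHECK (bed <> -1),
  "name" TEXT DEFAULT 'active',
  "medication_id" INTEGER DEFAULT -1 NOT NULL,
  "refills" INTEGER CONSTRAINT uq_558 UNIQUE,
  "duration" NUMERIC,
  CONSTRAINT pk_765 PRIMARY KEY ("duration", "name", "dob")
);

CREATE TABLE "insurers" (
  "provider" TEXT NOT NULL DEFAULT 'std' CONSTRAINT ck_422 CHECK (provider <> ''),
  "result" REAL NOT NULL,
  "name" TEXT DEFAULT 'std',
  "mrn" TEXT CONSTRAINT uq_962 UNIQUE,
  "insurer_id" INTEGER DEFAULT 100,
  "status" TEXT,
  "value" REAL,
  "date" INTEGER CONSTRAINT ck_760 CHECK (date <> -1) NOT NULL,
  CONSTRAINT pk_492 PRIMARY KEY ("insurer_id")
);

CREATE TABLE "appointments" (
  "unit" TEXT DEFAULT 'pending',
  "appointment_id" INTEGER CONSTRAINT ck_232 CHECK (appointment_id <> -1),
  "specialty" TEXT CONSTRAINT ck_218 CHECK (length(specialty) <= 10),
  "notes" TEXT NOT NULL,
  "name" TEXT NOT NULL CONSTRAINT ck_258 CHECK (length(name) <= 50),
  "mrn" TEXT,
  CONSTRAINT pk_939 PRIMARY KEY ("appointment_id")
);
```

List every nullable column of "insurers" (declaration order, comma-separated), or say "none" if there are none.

name, mrn, status, value

- provider: declared NOT NULL → not nullable.
- result: declared NOT NULL → not nullable.
- name: DEFAULT only fills an omitted column; an explicit NULL is still allowed → nullable.
- mrn: UNIQUE does not imply NOT NULL → nullable.
- insurer_id: part of the PRIMARY KEY, which implies NOT NULL → not nullable.
- status: no NOT NULL constraint applies → nullable.
- value: no NOT NULL constraint applies → nullable.
- date: declared NOT NULL → not nullable.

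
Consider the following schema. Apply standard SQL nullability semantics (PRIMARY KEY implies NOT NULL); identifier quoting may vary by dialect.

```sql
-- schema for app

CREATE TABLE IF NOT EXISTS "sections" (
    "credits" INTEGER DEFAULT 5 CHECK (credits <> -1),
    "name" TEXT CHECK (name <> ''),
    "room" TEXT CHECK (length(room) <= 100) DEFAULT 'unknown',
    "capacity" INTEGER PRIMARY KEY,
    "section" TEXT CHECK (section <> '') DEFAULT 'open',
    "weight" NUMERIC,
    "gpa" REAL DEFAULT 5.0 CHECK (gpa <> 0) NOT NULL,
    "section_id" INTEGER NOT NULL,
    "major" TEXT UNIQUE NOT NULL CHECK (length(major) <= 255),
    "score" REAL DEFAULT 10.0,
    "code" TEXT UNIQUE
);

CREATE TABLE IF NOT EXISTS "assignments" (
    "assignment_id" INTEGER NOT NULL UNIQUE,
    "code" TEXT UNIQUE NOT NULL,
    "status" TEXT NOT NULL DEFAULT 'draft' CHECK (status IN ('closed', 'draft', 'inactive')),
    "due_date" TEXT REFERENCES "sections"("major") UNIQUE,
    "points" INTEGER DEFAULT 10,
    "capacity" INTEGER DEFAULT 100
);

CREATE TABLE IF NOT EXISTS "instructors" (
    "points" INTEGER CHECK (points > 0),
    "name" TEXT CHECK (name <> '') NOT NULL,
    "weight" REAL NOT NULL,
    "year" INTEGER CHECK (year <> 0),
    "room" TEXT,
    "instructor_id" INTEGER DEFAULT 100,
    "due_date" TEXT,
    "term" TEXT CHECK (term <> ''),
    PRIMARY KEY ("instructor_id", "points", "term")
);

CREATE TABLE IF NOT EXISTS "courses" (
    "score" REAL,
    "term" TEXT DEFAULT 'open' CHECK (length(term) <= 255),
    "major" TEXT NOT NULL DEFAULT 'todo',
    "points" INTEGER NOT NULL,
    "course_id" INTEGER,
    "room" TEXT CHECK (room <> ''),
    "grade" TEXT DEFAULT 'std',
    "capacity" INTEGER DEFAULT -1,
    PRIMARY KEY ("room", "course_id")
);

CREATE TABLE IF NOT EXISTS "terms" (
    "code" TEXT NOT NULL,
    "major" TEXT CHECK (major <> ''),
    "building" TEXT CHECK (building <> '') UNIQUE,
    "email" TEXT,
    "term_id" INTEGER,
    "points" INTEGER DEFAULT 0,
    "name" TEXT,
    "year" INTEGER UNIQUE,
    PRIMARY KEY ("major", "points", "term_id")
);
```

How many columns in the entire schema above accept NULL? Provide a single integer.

sections: 7 nullable (credits, name, room, section, weight, score, code — PK (capacity) and explicit NOT NULL columns excluded).
assignments: 3 nullable (due_date, points, capacity — PK none and explicit NOT NULL columns excluded).
instructors: 3 nullable (year, room, due_date — PK (instructor_id, points, term) and explicit NOT NULL columns excluded).
courses: 4 nullable (score, term, grade, capacity — PK (room, course_id) and explicit NOT NULL columns excluded).
terms: 4 nullable (building, email, name, year — PK (major, points, term_id) and explicit NOT NULL columns excluded).
Total: 7 + 3 + 3 + 4 + 4 = 21.

21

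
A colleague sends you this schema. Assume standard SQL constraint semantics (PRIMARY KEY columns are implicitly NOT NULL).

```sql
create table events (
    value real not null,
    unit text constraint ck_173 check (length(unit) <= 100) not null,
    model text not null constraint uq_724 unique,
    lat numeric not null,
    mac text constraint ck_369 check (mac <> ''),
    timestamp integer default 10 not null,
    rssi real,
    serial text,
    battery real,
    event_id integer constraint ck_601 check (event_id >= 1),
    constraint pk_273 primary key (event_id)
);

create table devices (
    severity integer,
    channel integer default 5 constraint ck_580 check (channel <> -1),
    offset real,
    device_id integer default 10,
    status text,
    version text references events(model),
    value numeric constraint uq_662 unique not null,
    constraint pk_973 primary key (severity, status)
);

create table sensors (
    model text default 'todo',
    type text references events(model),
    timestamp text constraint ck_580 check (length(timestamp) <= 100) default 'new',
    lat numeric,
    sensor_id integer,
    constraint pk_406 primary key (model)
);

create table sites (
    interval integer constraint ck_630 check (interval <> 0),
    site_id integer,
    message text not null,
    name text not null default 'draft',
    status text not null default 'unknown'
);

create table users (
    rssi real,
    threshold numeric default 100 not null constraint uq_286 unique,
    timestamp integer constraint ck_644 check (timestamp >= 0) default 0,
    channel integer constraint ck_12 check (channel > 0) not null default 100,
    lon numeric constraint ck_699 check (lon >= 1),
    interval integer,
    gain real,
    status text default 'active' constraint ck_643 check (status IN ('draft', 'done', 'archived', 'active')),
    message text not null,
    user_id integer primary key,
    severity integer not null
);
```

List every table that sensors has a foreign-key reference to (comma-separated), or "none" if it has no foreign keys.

events

- type REFERENCES events(model).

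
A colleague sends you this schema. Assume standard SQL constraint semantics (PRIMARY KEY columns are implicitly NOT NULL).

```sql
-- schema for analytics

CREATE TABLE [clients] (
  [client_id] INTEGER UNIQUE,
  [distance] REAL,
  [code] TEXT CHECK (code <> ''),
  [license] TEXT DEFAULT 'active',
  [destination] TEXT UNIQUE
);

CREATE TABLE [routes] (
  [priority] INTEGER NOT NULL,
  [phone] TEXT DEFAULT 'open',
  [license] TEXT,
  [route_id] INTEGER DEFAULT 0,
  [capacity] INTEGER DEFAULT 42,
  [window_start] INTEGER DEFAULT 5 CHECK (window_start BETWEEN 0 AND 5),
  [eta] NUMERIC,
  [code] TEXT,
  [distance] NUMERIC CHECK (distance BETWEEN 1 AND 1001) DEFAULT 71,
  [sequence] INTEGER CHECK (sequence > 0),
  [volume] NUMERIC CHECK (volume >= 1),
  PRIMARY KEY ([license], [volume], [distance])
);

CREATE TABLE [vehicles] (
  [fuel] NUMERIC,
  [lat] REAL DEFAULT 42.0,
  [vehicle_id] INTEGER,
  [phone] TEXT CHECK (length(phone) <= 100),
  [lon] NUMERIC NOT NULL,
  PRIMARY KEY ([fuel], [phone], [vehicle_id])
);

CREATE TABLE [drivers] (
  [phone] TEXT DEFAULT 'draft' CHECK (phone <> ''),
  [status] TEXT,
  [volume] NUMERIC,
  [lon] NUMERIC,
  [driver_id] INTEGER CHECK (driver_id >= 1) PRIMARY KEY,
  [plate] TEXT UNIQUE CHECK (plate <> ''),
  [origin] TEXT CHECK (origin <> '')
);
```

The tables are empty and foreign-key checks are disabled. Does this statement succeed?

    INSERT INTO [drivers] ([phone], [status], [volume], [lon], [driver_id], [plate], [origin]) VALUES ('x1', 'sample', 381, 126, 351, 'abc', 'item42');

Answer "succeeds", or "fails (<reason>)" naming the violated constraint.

succeeds

NOT NULL columns: driver_id is supplied.
CHECK constraints: 'x1' satisfies (phone <> ''); 351 satisfies (driver_id >= 1); 'abc' satisfies (plate <> ''); 'item42' satisfies (origin <> '').
No constraint is violated.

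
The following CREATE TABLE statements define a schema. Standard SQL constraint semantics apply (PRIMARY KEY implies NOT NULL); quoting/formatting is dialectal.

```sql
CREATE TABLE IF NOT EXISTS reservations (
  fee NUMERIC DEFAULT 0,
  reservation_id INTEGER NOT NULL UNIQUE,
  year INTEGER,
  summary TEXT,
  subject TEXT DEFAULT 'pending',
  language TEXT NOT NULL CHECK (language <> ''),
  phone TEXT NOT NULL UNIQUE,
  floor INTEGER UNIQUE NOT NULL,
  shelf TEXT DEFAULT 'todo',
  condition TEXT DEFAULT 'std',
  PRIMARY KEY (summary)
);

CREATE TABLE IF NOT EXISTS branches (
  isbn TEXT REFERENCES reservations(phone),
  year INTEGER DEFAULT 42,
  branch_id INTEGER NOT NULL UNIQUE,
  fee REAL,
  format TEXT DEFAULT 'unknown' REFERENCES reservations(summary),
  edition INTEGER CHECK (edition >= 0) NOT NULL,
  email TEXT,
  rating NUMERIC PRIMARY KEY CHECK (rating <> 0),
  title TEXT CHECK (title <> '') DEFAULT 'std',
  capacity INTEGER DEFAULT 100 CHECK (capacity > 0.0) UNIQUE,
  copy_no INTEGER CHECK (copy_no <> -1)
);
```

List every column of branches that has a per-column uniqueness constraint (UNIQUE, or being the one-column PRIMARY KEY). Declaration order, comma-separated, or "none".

branch_id, rating, capacity

- isbn: no UNIQUE or single-column PK constraint.
- year: no UNIQUE or single-column PK constraint.
- branch_id: declared UNIQUE → unique.
- fee: no UNIQUE or single-column PK constraint.
- format: no UNIQUE or single-column PK constraint.
- edition: no UNIQUE or single-column PK constraint.
- email: no UNIQUE or single-column PK constraint.
- rating: single-column PRIMARY KEY → unique.
- title: no UNIQUE or single-column PK constraint.
- capacity: declared UNIQUE → unique.
- copy_no: no UNIQUE or single-column PK constraint.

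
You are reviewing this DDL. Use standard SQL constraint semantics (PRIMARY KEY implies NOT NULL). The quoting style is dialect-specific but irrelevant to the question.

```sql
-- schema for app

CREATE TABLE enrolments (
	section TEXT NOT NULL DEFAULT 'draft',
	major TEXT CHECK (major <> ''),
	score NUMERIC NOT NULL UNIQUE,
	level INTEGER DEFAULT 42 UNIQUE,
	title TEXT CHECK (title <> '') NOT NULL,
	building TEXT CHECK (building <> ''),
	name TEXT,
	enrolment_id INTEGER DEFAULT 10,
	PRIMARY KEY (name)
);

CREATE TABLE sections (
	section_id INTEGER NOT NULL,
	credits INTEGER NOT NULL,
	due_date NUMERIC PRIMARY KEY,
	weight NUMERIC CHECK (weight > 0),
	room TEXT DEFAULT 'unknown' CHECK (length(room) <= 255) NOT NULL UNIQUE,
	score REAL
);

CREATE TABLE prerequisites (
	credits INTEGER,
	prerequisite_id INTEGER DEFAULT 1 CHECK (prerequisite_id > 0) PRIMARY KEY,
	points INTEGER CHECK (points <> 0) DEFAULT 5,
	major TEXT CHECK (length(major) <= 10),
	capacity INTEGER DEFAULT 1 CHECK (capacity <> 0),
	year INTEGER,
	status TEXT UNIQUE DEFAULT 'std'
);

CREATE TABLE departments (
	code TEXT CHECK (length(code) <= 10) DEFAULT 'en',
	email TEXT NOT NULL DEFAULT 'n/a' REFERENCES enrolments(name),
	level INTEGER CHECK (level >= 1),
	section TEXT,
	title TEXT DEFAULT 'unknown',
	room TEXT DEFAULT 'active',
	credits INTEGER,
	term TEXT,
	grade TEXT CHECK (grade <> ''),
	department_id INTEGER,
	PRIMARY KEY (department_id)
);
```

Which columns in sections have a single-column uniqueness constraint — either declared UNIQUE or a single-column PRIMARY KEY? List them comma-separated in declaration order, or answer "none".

due_date, room

- section_id: no UNIQUE or single-column PK constraint.
- credits: no UNIQUE or single-column PK constraint.
- due_date: single-column PRIMARY KEY → unique.
- weight: no UNIQUE or single-column PK constraint.
- room: declared UNIQUE → unique.
- score: no UNIQUE or single-column PK constraint.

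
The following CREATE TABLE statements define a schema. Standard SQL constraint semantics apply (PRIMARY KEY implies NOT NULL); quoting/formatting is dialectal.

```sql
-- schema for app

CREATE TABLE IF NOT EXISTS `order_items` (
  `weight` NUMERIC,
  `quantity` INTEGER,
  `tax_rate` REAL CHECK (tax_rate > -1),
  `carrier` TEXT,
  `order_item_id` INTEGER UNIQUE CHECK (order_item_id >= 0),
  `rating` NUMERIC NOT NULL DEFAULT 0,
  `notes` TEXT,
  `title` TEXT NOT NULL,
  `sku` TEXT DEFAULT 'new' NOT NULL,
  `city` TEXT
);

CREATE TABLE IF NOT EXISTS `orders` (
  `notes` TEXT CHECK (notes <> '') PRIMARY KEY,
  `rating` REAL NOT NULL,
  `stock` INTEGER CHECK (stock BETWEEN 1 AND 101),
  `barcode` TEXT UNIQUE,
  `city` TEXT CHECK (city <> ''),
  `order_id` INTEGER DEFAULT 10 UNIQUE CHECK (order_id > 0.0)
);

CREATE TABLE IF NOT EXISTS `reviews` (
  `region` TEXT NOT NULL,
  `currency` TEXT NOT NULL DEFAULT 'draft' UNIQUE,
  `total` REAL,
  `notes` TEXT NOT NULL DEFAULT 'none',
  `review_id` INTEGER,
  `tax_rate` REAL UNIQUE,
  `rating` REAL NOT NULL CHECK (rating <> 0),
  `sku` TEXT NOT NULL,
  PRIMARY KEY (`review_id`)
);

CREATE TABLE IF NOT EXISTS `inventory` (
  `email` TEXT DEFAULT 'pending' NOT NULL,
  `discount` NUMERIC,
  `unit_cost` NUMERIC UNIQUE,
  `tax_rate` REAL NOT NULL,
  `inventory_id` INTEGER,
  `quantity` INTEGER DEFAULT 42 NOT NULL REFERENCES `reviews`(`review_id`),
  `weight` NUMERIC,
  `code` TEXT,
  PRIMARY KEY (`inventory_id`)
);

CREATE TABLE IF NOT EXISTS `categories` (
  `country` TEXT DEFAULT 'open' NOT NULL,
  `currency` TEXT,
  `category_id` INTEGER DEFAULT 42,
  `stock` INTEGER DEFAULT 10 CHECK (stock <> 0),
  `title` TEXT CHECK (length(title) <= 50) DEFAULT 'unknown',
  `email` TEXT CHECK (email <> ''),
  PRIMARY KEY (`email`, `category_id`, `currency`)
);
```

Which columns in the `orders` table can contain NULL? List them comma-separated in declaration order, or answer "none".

stock, barcode, city, order_id

- notes: part of the PRIMARY KEY, which implies NOT NULL → not nullable.
- rating: declared NOT NULL → not nullable.
- stock: CHECK does not forbid NULL (a CHECK constraint passes when its expression is NULL) → nullable.
- barcode: UNIQUE does not imply NOT NULL → nullable.
- city: CHECK does not forbid NULL (a CHECK constraint passes when its expression is NULL) → nullable.
- order_id: CHECK does not forbid NULL (a CHECK constraint passes when its expression is NULL) → nullable.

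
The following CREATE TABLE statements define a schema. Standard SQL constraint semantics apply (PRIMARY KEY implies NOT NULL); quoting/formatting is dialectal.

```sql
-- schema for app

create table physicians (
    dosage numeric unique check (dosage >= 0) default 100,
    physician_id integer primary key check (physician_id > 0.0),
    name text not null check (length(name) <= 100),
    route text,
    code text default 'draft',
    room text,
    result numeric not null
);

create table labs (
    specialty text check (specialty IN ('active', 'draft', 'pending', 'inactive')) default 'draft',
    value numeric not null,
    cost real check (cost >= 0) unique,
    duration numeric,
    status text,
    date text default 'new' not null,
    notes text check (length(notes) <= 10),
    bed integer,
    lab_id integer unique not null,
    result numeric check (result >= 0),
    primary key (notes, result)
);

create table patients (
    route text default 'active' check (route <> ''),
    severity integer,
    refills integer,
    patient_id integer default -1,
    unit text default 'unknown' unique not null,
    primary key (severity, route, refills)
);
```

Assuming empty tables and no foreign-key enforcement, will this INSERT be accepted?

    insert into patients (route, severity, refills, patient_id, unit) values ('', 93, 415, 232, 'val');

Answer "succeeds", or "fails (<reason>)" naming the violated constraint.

The value '' for route violates CHECK (route <> '').

fails (CHECK on route)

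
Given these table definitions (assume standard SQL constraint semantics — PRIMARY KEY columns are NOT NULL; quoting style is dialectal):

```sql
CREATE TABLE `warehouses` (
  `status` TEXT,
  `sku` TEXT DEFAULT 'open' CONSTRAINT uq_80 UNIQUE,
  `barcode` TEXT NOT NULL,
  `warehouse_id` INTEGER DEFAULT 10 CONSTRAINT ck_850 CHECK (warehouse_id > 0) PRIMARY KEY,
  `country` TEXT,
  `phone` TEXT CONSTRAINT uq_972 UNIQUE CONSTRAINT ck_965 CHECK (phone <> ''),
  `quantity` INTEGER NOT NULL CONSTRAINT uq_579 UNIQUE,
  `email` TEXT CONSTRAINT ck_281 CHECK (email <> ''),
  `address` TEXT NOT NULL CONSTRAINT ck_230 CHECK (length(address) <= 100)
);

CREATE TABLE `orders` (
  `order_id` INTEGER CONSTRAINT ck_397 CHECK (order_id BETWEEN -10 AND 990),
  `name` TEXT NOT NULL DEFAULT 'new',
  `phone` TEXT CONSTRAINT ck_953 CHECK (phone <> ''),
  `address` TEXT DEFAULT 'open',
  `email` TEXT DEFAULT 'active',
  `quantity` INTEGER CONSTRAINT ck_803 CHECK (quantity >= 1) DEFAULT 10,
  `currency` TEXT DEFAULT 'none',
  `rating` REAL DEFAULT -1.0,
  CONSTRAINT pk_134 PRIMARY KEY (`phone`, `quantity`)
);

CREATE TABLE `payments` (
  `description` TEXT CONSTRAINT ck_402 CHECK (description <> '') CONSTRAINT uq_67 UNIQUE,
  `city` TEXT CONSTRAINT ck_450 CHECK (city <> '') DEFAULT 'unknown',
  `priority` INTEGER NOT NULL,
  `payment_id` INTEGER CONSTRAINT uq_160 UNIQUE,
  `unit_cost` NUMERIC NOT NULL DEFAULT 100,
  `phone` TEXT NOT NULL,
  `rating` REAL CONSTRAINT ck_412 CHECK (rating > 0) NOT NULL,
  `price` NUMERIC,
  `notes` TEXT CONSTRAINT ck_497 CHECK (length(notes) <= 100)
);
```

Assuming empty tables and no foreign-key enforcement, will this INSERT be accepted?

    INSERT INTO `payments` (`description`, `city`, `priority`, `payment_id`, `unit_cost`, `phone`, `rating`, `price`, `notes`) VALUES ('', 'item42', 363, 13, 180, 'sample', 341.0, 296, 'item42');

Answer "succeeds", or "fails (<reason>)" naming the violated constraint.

fails (CHECK on description)

The value '' for description violates CHECK (description <> '').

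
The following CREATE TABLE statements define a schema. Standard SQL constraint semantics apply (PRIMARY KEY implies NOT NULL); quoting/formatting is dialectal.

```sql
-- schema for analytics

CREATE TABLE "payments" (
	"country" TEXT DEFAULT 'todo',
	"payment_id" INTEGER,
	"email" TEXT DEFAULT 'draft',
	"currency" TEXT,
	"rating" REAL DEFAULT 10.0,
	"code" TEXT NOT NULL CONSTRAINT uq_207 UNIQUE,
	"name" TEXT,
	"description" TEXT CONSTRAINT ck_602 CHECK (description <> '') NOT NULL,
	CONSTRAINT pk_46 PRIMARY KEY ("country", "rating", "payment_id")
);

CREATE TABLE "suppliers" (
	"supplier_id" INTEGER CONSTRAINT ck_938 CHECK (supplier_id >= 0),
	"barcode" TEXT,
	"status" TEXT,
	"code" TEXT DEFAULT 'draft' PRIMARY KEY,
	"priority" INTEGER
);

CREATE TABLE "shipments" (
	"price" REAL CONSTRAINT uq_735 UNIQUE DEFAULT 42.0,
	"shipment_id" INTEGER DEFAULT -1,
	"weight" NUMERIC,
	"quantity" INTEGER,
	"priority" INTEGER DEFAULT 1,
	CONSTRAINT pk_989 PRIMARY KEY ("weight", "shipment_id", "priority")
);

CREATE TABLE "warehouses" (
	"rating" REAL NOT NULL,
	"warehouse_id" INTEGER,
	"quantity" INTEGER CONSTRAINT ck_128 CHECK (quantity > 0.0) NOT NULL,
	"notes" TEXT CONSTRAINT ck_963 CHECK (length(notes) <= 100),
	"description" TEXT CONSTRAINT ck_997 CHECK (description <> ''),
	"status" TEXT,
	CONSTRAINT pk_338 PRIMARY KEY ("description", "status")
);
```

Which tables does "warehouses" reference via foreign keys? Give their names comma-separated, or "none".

none

No column in warehouses has a REFERENCES clause.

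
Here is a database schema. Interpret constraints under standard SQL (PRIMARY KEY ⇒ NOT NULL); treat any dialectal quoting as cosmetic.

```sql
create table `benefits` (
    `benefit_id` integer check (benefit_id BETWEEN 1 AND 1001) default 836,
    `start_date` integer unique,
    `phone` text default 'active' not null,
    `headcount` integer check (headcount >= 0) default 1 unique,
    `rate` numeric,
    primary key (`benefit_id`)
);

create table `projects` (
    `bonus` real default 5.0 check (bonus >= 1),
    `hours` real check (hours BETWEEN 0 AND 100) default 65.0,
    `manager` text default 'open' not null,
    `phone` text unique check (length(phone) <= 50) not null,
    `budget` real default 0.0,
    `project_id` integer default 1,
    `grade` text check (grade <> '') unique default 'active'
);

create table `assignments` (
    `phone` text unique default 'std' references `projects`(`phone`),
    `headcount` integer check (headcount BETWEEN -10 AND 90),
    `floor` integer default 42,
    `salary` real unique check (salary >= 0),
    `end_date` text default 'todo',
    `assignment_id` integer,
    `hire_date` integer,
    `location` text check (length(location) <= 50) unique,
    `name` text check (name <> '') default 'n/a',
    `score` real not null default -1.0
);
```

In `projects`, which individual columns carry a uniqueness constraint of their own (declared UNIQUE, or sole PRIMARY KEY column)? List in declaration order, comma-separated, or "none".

- bonus: no UNIQUE or single-column PK constraint.
- hours: no UNIQUE or single-column PK constraint.
- manager: no UNIQUE or single-column PK constraint.
- phone: declared UNIQUE → unique.
- budget: no UNIQUE or single-column PK constraint.
- project_id: no UNIQUE or single-column PK constraint.
- grade: declared UNIQUE → unique.

phone, grade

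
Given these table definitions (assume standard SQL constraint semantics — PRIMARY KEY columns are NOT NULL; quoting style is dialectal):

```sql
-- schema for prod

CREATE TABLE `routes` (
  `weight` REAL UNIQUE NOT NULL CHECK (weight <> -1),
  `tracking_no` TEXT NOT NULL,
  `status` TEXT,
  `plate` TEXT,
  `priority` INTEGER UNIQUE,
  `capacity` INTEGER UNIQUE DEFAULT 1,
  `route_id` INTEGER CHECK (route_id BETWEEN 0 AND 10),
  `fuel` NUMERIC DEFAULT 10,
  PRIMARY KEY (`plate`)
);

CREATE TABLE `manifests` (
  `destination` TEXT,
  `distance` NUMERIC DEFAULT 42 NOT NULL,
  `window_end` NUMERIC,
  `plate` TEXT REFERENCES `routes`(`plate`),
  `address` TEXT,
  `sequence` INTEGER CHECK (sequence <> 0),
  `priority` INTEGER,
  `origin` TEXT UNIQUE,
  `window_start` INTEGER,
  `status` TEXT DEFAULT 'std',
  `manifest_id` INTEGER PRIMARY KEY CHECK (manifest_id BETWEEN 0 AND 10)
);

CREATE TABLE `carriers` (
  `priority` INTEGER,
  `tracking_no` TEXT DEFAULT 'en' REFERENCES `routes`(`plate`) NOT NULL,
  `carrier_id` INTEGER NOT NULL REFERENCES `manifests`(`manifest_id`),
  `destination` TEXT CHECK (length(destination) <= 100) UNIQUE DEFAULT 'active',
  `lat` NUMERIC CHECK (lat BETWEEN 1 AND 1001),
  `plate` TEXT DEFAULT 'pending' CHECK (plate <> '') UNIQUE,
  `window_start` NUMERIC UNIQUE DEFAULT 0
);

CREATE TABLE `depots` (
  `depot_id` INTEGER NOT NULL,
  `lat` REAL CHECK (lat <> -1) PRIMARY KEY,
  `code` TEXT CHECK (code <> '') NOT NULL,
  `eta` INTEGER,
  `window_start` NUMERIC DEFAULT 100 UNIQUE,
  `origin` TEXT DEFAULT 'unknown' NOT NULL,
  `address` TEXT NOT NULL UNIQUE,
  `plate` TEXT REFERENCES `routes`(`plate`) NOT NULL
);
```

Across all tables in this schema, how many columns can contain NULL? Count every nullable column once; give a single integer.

routes: 5 nullable (status, priority, capacity, route_id, fuel — PK (plate) and explicit NOT NULL columns excluded).
manifests: 9 nullable (destination, window_end, plate, address, sequence, priority, origin, window_start, status — PK (manifest_id) and explicit NOT NULL columns excluded).
carriers: 5 nullable (priority, destination, lat, plate, window_start — PK none and explicit NOT NULL columns excluded).
depots: 2 nullable (eta, window_start — PK (lat) and explicit NOT NULL columns excluded).
Total: 5 + 9 + 5 + 2 = 21.

21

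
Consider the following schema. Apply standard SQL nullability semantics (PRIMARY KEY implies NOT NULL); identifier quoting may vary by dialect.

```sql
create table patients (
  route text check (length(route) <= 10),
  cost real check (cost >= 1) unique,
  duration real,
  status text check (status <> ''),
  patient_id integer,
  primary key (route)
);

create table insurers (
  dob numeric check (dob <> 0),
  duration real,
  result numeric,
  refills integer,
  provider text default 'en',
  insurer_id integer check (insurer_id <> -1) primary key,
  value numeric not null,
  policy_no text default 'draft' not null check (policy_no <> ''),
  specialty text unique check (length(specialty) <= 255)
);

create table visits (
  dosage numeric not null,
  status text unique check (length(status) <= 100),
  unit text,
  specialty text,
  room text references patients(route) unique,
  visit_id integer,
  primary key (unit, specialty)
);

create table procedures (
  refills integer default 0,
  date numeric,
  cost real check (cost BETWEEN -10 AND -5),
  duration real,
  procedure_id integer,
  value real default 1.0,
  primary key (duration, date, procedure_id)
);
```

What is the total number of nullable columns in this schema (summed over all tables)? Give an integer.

16

patients: 4 nullable (cost, duration, status, patient_id — PK (route) and explicit NOT NULL columns excluded).
insurers: 6 nullable (dob, duration, result, refills, provider, specialty — PK (insurer_id) and explicit NOT NULL columns excluded).
visits: 3 nullable (status, room, visit_id — PK (unit, specialty) and explicit NOT NULL columns excluded).
procedures: 3 nullable (refills, cost, value — PK (duration, date, procedure_id) and explicit NOT NULL columns excluded).
Total: 4 + 6 + 3 + 3 = 16.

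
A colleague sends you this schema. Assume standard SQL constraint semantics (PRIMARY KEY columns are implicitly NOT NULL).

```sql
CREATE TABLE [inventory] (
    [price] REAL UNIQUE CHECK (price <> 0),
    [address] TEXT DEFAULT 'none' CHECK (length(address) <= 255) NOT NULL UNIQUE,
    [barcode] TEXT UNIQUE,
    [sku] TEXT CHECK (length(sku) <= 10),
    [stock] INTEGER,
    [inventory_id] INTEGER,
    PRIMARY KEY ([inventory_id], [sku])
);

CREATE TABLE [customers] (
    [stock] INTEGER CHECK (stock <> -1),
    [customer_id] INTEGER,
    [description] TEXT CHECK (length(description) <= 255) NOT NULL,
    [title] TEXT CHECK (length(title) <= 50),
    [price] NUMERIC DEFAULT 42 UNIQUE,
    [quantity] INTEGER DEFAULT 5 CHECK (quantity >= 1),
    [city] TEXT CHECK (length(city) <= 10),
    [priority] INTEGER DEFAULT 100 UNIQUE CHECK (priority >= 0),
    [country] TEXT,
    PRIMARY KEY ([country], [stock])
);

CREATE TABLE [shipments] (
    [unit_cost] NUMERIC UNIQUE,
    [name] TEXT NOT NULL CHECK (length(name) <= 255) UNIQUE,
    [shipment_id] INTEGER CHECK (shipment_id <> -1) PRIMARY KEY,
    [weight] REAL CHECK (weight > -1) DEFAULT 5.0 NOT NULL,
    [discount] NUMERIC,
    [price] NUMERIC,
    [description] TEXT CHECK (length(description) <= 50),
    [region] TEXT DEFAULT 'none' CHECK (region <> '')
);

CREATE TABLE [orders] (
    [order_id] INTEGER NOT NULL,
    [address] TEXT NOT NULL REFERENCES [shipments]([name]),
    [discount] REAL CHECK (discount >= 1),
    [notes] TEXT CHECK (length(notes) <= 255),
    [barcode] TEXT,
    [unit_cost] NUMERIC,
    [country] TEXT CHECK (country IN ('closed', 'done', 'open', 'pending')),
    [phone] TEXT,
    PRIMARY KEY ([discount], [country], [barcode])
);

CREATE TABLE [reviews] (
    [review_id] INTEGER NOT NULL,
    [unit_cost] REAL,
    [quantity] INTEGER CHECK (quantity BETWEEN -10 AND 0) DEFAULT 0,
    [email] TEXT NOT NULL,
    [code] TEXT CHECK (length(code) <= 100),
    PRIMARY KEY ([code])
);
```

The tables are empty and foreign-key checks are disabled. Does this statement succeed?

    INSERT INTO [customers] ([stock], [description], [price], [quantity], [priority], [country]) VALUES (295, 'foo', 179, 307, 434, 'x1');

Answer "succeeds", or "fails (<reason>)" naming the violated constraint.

NOT NULL columns: country is supplied; description is supplied; stock is supplied.
CHECK constraints: 295 satisfies (stock <> -1); 'foo' satisfies (length(description) <= 255); 307 satisfies (quantity >= 1); 434 satisfies (priority >= 0).
No constraint is violated.

succeeds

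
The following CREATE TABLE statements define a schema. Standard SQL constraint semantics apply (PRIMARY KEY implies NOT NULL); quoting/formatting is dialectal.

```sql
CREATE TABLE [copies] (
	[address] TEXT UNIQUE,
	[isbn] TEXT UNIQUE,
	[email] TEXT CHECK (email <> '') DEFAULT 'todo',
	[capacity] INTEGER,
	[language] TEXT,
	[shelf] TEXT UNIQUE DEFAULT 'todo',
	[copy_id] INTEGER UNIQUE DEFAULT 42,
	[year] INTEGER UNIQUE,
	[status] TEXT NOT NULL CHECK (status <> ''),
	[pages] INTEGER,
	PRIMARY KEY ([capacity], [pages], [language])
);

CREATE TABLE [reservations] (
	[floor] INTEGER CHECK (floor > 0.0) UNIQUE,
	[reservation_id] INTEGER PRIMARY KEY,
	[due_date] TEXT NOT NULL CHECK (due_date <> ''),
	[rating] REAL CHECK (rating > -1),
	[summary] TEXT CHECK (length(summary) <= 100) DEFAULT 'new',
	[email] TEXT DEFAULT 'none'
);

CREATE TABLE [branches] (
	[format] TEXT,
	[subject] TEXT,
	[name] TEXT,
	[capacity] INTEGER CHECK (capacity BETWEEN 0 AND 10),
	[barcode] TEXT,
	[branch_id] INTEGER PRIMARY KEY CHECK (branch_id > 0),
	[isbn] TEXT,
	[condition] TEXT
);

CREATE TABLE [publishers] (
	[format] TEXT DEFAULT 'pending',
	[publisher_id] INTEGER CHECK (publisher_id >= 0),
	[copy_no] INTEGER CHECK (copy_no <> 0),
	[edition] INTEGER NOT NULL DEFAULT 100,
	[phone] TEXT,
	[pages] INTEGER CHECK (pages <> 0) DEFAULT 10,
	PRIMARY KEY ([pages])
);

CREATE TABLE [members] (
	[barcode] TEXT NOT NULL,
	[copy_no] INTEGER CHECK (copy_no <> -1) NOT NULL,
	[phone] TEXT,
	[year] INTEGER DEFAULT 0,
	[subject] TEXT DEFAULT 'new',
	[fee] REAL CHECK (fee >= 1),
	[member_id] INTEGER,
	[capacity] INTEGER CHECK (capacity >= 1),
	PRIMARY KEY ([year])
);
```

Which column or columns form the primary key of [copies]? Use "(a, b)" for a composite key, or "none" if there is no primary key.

A table-level PRIMARY KEY clause names 3 columns: capacity, pages, language.
This is a composite key — the combination is unique, not each column individually.

(capacity, pages, language)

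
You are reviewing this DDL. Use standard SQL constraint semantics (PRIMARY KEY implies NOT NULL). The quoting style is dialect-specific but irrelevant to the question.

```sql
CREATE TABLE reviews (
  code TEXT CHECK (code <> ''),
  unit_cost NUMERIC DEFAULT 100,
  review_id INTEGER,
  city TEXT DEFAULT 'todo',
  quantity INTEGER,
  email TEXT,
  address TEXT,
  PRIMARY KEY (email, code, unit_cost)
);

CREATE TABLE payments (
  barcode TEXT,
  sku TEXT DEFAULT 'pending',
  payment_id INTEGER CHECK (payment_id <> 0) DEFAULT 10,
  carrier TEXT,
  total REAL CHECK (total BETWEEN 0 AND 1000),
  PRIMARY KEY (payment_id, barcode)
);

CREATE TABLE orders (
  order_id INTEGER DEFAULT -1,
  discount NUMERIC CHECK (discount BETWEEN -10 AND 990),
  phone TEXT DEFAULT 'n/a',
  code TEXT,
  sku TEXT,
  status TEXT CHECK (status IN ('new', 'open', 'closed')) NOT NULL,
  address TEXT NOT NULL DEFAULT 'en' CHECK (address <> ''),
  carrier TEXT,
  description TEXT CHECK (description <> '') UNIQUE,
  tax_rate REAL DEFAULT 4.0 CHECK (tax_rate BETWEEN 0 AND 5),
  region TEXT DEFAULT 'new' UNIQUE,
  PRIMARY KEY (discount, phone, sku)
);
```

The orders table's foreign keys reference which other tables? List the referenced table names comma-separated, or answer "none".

none

No column in orders has a REFERENCES clause.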